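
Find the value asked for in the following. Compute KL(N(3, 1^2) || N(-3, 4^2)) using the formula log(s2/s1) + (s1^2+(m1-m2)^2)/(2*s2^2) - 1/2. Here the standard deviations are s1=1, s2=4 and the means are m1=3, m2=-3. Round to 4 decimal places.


KL divergence between normal distributions:
KL = log(s2/s1) + (s1^2 + (m1-m2)^2)/(2*s2^2) - 1/2.
log(4/1) = 1.386294.
(1^2 + (3--3)^2)/(2*4^2) = (1 + 36)/32 = 1.15625.
KL = 1.386294 + 1.15625 - 0.5 = 2.0425

2.0425


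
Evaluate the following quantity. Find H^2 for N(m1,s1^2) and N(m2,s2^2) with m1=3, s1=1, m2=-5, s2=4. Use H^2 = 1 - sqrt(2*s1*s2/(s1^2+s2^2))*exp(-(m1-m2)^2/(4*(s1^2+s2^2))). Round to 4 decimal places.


Squared Hellinger distance for Gaussians:
H^2 = 1 - sqrt(2*s1*s2/(s1^2+s2^2)) * exp(-(m1-m2)^2/(4*(s1^2+s2^2))).
s1^2 = 1, s2^2 = 16, s1^2+s2^2 = 17.
sqrt(2*1*4/(17)) = 0.685994.
(m1-m2)^2 = (8)^2 = 64.
exp(-64/(4*17)) = exp(-0.941176) = 0.390169.
H^2 = 1 - 0.685994*0.390169 = 0.7323

0.7323


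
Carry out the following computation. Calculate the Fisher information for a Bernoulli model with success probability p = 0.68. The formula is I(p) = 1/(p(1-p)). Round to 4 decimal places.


For Bernoulli(p), Fisher information is I(p) = 1/(p*(1-p)).
p = 0.68, 1-p = 0.32.
p*(1-p) = 0.2176.
I(p) = 1/0.2176 = 4.5956

4.5956


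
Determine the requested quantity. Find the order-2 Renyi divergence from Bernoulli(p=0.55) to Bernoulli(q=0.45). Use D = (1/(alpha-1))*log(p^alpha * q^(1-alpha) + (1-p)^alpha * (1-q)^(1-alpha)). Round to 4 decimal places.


Renyi divergence of order alpha between Bernoulli distributions:
D = (1/(alpha-1))*log(p^alpha * q^(1-alpha) + (1-p)^alpha * (1-q)^(1-alpha)).
alpha = 2, p = 0.55, q = 0.45.
p^alpha * q^(1-alpha) = 0.55^2 * 0.45^-1 = 0.672222.
(1-p)^alpha * (1-q)^(1-alpha) = 0.45^2 * 0.55^-1 = 0.368182.
sum = 0.672222 + 0.368182 = 1.040404.
D = (1/1)*log(1.040404) = 0.0396

0.0396


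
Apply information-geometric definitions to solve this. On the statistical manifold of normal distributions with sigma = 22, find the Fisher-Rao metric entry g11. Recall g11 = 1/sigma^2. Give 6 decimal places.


For the 2-parameter normal family, the Fisher metric has:
  g11 = 1/sigma^2, g22 = 2/sigma^2.
sigma = 22, sigma^2 = 484.
g11 = 0.002066

0.002066


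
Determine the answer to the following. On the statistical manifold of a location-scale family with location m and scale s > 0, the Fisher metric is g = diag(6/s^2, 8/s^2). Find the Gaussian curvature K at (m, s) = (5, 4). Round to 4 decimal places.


The metric has the form g = (A dm^2 + B ds^2)/s^2 with A = 6, B = 8.
Substitute u = sqrt(A/B)*m: g = B*(du^2 + ds^2)/s^2, i.e. B times the
Poincare upper half-plane metric, which has constant Gaussian curvature -1.
Scaling a 2D metric by a constant c divides the Gaussian curvature by c,
so K = -1/B = -1/(8) = -0.1250 everywhere (the point (m, s) = (5, 4) is irrelevant:
the curvature is constant).
The requested Gaussian curvature is K = -0.1250.

-0.1250


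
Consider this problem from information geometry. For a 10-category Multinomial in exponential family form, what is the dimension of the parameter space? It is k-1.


Exponential family dimension calculation:
For Multinomial with k=10 categories, dim = k-1 = 9.

9


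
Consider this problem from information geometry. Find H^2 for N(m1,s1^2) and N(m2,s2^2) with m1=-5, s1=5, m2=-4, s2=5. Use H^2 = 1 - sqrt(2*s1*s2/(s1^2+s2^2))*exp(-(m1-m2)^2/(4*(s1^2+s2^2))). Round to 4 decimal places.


Squared Hellinger distance for Gaussians:
H^2 = 1 - sqrt(2*s1*s2/(s1^2+s2^2)) * exp(-(m1-m2)^2/(4*(s1^2+s2^2))).
s1^2 = 25, s2^2 = 25, s1^2+s2^2 = 50.
sqrt(2*5*5/(50)) = 1.0.
(m1-m2)^2 = (-1)^2 = 1.
exp(-1/(4*50)) = exp(-0.005) = 0.995012.
H^2 = 1 - 1.0*0.995012 = 0.0050

0.0050


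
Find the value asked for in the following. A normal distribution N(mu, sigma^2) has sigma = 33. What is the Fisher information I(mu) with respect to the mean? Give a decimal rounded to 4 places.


The Fisher information for the mean of a normal distribution is I(mu) = 1/sigma^2.
sigma = 33, so sigma^2 = 1089.
I(mu) = 1/1089 = 0.0009

0.0009


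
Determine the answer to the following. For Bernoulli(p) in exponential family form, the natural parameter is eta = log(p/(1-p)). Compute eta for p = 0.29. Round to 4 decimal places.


Natural parameter for Bernoulli: eta = log(p/(1-p)).
p = 0.29, 1-p = 0.71.
p/(1-p) = 0.408451.
eta = log(0.408451) = -0.8954

-0.8954


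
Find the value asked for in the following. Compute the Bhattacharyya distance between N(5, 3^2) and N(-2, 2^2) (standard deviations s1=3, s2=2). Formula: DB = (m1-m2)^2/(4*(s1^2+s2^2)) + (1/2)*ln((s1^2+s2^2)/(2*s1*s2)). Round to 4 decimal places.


Bhattacharyya distance between two Gaussians:
DB = (m1-m2)^2/(4*(s1^2+s2^2)) + (1/2)*ln((s1^2+s2^2)/(2*s1*s2)).
(m1-m2)^2 = (7)^2 = 49.
s1^2+s2^2 = 9 + 4 = 13.
term1 = 49/52 = 0.942308.
term2 = 0.5*ln(13/12.0) = 0.040021.
DB = 0.942308 + 0.040021 = 0.9823

0.9823


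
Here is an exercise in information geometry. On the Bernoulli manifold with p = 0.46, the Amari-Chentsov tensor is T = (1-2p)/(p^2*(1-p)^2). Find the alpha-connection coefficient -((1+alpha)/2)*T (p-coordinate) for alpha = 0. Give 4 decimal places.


Skewness (Amari-Chentsov) tensor: T = (1-2p)/(p^2*(1-p)^2).
p = 0.46, 1-2p = 0.08, p^2 = 0.2116, (1-p)^2 = 0.2916.
T = 0.08/(0.2116 * 0.2916) = 1.296543.
In the p-coordinate, Gamma^(alpha) = Gamma^(0) - (alpha/2)*T with Gamma^(0) = (1/2)*g'(p) = -T/2,
so Gamma^(alpha) = -((1+alpha)/2)*T.
alpha = 0, -(1+alpha)/2 = -0.5.
Gamma = -0.5 * 1.296543 = -0.6483

-0.6483


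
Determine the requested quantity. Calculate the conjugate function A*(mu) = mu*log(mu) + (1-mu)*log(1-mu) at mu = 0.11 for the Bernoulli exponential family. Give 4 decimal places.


Legendre transform for Bernoulli:
A*(mu) = mu*log(mu) + (1-mu)*log(1-mu).
mu = 0.11, 1-mu = 0.89.
mu*log(mu) = 0.11*log(0.11) = -0.2428.
(1-mu)*log(1-mu) = 0.89*log(0.89) = -0.103715.
A* = -0.2428 + -0.103715 = -0.3465

-0.3465


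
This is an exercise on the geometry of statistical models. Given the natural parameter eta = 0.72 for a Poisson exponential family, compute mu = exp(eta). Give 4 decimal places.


Expectation parameter for Poisson exponential family:
mu = exp(eta).
eta = 0.72.
mu = exp(0.72) = 2.0544

2.0544


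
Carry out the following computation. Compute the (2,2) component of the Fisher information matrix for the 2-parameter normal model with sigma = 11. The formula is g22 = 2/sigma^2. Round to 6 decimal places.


For the 2-parameter normal family, the Fisher metric has:
  g11 = 1/sigma^2, g22 = 2/sigma^2.
sigma = 11, sigma^2 = 121.
g22 = 0.016529

0.016529


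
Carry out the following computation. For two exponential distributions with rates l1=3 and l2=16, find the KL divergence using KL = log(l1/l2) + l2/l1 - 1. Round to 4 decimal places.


KL divergence for exponential family:
KL = log(l1/l2) + l2/l1 - 1.
log(3/16) = -1.673976.
16/3 = 5.333333.
KL = -1.673976 + 5.333333 - 1 = 2.6594

2.6594


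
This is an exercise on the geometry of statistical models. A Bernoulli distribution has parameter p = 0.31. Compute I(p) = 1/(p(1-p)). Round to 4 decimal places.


For Bernoulli(p), Fisher information is I(p) = 1/(p*(1-p)).
p = 0.31, 1-p = 0.69.
p*(1-p) = 0.2139.
I(p) = 1/0.2139 = 4.6751

4.6751


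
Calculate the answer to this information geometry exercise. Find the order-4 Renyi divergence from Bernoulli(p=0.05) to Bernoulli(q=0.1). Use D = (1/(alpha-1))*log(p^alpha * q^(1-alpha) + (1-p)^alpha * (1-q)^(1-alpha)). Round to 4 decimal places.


Renyi divergence of order alpha between Bernoulli distributions:
D = (1/(alpha-1))*log(p^alpha * q^(1-alpha) + (1-p)^alpha * (1-q)^(1-alpha)).
alpha = 4, p = 0.05, q = 0.1.
p^alpha * q^(1-alpha) = 0.05^4 * 0.1^-3 = 0.00625.
(1-p)^alpha * (1-q)^(1-alpha) = 0.95^4 * 0.9^-3 = 1.117293.
sum = 0.00625 + 1.117293 = 1.123543.
D = (1/3)*log(1.123543) = 0.0388

0.0388


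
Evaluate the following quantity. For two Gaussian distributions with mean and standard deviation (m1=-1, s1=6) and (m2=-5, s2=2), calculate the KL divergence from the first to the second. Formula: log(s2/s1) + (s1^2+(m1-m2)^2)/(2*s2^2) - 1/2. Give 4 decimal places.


KL divergence between normal distributions:
KL = log(s2/s1) + (s1^2 + (m1-m2)^2)/(2*s2^2) - 1/2.
log(2/6) = -1.098612.
(6^2 + (-1--5)^2)/(2*2^2) = (36 + 16)/8 = 6.5.
KL = -1.098612 + 6.5 - 0.5 = 4.9014

4.9014


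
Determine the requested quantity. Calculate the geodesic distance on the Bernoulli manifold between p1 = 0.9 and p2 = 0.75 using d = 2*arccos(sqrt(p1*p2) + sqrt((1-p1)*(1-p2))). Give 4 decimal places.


Geodesic distance on Bernoulli manifold:
d(p1,p2) = 2*arccos(sqrt(p1*p2) + sqrt((1-p1)*(1-p2))).
sqrt(p1*p2) = sqrt(0.9*0.75) = 0.821584.
sqrt((1-p1)*(1-p2)) = sqrt(0.1*0.25) = 0.158114.
arg = 0.821584 + 0.158114 = 0.979698.
d = 2*arccos(0.979698) = 0.4037

0.4037


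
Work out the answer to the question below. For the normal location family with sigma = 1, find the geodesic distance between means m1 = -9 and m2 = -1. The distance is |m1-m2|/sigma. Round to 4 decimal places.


On the fixed-variance normal subfamily, geodesic distance = |m1-m2|/sigma.
|-9 - -1| = 8.
sigma = 1.
d = 8/1 = 8.0000

8.0000


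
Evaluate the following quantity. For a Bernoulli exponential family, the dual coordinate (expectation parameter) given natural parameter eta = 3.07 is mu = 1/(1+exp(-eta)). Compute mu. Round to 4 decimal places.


Dual coordinate (expectation parameter) for Bernoulli:
mu = 1/(1+exp(-eta)).
eta = 3.07.
exp(-eta) = exp(-3.07) = 0.046421.
mu = 1/(1+0.046421) = 0.9556

0.9556


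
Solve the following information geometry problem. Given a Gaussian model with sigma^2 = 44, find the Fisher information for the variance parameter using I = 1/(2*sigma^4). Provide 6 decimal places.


Fisher information for variance: I(sigma^2) = 1/(2*sigma^4).
sigma^2 = 44, so sigma^4 = 1936.
I = 1/(2*1936) = 1/3872 = 0.000258

0.000258


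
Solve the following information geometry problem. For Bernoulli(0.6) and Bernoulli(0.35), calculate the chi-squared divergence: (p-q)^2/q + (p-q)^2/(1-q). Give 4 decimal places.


Chi-squared divergence between Bernoulli distributions:
chi^2 = (p-q)^2/q + (p-q)^2/(1-q).
p = 0.6, q = 0.35, p-q = 0.25.
(p-q)^2 = 0.0625.
term1 = 0.0625/0.35 = 0.178571.
term2 = 0.0625/0.65 = 0.096154.
chi^2 = 0.178571 + 0.096154 = 0.2747

0.2747


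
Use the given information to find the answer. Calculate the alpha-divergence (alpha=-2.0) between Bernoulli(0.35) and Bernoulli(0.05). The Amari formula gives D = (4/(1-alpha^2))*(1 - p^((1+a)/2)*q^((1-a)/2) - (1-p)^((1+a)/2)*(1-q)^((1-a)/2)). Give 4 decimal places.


Amari alpha-divergence:
D = (4/(1-alpha^2))*(1 - p^((1+a)/2)*q^((1-a)/2) - (1-p)^((1+a)/2)*(1-q)^((1-a)/2)).
alpha = -2.0, p = 0.35, q = 0.05.
e1 = (1+alpha)/2 = -0.5, e2 = (1-alpha)/2 = 1.5.
t1 = p^e1 * q^e2 = 0.35^-0.5 * 0.05^1.5 = 0.018898.
t2 = (1-p)^e1 * (1-q)^e2 = 0.65^-0.5 * 0.95^1.5 = 1.148494.
4/(1-alpha^2) = -1.333333.
D = -1.333333*(1 - 0.018898 - 1.148494) = 0.2232

0.2232


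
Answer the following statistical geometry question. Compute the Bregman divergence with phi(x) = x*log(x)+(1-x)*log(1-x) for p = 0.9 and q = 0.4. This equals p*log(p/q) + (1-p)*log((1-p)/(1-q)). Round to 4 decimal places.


Bregman divergence with negative entropy generator:
D = p*log(p/q) + (1-p)*log((1-p)/(1-q)).
p = 0.9, q = 0.4.
p*log(p/q) = 0.9*log(0.9/0.4) = 0.729837.
(1-p)*log((1-p)/(1-q)) = 0.1*log(0.1/0.6) = -0.179176.
D = 0.729837 + -0.179176 = 0.5507

0.5507


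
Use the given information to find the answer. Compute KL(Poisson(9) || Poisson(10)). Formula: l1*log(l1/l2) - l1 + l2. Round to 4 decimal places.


KL divergence for Poisson:
KL = l1*log(l1/l2) - l1 + l2.
l1 = 9, l2 = 10.
log(9/10) = -0.105361.
l1*log(l1/l2) = 9 * -0.105361 = -0.948245.
KL = -0.948245 - 9 + 10 = 0.0518

0.0518


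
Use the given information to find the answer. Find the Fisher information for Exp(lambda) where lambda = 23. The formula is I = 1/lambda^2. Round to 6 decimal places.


Fisher information for exponential: I(lambda) = 1/lambda^2.
lambda = 23, lambda^2 = 529.
I = 1/529 = 0.001890

0.001890


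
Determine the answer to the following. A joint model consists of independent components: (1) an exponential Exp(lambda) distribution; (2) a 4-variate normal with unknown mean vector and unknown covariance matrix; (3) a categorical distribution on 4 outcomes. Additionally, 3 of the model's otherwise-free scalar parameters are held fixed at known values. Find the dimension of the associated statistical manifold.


The dimension of a statistical manifold equals the number of free
(independent) real parameters of the model. For a product of independent
blocks the parameter counts add.
- exponential (lambda): 1.
- 4-variate normal: 4 (mean) + 4*5/2 = 10 (symmetric covariance) = 14.
- categorical on 4 outcomes (probabilities sum to 1): 4-1 = 3.
Total = 1 + 14 + 3 = 18.
3 parameter(s) fixed at known values: 18 - 3 = 15.
Dimension = 15

15


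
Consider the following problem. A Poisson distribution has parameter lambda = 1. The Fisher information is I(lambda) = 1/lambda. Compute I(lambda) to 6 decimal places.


Fisher information for Poisson: I(lambda) = 1/lambda.
lambda = 1.
I(lambda) = 1/1 = 1.000000

1.000000


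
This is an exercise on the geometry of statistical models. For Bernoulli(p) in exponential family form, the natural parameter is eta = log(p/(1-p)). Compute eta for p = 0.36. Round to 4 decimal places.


Natural parameter for Bernoulli: eta = log(p/(1-p)).
p = 0.36, 1-p = 0.64.
p/(1-p) = 0.5625.
eta = log(0.5625) = -0.5754

-0.5754


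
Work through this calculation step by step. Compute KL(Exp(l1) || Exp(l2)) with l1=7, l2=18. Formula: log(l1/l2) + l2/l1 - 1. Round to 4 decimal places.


KL divergence for exponential family:
KL = log(l1/l2) + l2/l1 - 1.
log(7/18) = -0.944462.
18/7 = 2.571429.
KL = -0.944462 + 2.571429 - 1 = 0.6270

0.6270


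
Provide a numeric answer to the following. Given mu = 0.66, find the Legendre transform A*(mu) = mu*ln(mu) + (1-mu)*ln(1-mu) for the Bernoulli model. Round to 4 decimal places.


Legendre transform for Bernoulli:
A*(mu) = mu*log(mu) + (1-mu)*log(1-mu).
mu = 0.66, 1-mu = 0.34.
mu*log(mu) = 0.66*log(0.66) = -0.27424.
(1-mu)*log(1-mu) = 0.34*log(0.34) = -0.366795.
A* = -0.27424 + -0.366795 = -0.6410

-0.6410


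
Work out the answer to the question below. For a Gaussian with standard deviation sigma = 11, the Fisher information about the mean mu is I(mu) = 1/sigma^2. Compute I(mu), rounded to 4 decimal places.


The Fisher information for the mean of a normal distribution is I(mu) = 1/sigma^2.
sigma = 11, so sigma^2 = 121.
I(mu) = 1/121 = 0.0083

0.0083


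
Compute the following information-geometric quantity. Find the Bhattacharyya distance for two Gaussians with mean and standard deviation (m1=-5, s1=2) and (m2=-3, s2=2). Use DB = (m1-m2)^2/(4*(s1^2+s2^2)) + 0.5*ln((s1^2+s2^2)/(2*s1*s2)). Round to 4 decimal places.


Bhattacharyya distance between two Gaussians:
DB = (m1-m2)^2/(4*(s1^2+s2^2)) + (1/2)*ln((s1^2+s2^2)/(2*s1*s2)).
(m1-m2)^2 = (-2)^2 = 4.
s1^2+s2^2 = 4 + 4 = 8.
term1 = 4/32 = 0.125.
term2 = 0.5*ln(8/8.0) = 0.0.
DB = 0.125 + 0.0 = 0.1250

0.1250


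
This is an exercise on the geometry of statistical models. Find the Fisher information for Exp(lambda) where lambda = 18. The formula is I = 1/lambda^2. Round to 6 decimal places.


Fisher information for exponential: I(lambda) = 1/lambda^2.
lambda = 18, lambda^2 = 324.
I = 1/324 = 0.003086

0.003086


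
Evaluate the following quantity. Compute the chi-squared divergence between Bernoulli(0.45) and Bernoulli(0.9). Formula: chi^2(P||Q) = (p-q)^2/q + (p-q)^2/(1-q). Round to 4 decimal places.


Chi-squared divergence between Bernoulli distributions:
chi^2 = (p-q)^2/q + (p-q)^2/(1-q).
p = 0.45, q = 0.9, p-q = -0.45.
(p-q)^2 = 0.2025.
term1 = 0.2025/0.9 = 0.225.
term2 = 0.2025/0.1 = 2.025.
chi^2 = 0.225 + 2.025 = 2.2500

2.2500


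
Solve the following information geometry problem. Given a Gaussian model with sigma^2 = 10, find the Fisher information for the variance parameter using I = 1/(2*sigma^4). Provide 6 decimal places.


Fisher information for variance: I(sigma^2) = 1/(2*sigma^4).
sigma^2 = 10, so sigma^4 = 100.
I = 1/(2*100) = 1/200 = 0.005000

0.005000


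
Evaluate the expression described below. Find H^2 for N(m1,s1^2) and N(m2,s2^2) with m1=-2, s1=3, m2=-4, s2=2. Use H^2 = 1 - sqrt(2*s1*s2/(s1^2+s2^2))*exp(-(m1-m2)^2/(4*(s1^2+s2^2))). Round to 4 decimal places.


Squared Hellinger distance for Gaussians:
H^2 = 1 - sqrt(2*s1*s2/(s1^2+s2^2)) * exp(-(m1-m2)^2/(4*(s1^2+s2^2))).
s1^2 = 9, s2^2 = 4, s1^2+s2^2 = 13.
sqrt(2*3*2/(13)) = 0.960769.
(m1-m2)^2 = (2)^2 = 4.
exp(-4/(4*13)) = exp(-0.076923) = 0.925961.
H^2 = 1 - 0.960769*0.925961 = 0.1104

0.1104


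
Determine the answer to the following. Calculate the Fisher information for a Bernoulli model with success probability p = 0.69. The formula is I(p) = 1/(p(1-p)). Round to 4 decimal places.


For Bernoulli(p), Fisher information is I(p) = 1/(p*(1-p)).
p = 0.69, 1-p = 0.31.
p*(1-p) = 0.2139.
I(p) = 1/0.2139 = 4.6751

4.6751


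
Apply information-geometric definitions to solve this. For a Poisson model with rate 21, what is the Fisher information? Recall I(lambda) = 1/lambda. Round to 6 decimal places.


Fisher information for Poisson: I(lambda) = 1/lambda.
lambda = 21.
I(lambda) = 1/21 = 0.047619

0.047619


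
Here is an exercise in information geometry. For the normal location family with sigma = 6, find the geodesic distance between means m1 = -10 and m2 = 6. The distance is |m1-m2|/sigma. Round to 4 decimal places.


On the fixed-variance normal subfamily, geodesic distance = |m1-m2|/sigma.
|-10 - 6| = 16.
sigma = 6.
d = 16/6 = 2.6667

2.6667


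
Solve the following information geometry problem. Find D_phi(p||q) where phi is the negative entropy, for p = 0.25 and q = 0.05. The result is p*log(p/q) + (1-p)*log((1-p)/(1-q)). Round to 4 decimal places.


Bregman divergence with negative entropy generator:
D = p*log(p/q) + (1-p)*log((1-p)/(1-q)).
p = 0.25, q = 0.05.
p*log(p/q) = 0.25*log(0.25/0.05) = 0.402359.
(1-p)*log((1-p)/(1-q)) = 0.75*log(0.75/0.95) = -0.177292.
D = 0.402359 + -0.177292 = 0.2251

0.2251


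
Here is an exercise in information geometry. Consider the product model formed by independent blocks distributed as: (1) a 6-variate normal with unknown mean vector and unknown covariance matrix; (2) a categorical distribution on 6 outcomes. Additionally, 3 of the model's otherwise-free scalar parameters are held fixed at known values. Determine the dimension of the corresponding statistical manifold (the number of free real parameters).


The dimension of a statistical manifold equals the number of free
(independent) real parameters of the model. For a product of independent
blocks the parameter counts add.
- 6-variate normal: 6 (mean) + 6*7/2 = 21 (symmetric covariance) = 27.
- categorical on 6 outcomes (probabilities sum to 1): 6-1 = 5.
Total = 27 + 5 = 32.
3 parameter(s) fixed at known values: 32 - 3 = 29.
Dimension = 29

29


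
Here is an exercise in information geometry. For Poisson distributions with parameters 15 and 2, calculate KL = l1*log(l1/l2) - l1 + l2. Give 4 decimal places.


KL divergence for Poisson:
KL = l1*log(l1/l2) - l1 + l2.
l1 = 15, l2 = 2.
log(15/2) = 2.014903.
l1*log(l1/l2) = 15 * 2.014903 = 30.223545.
KL = 30.223545 - 15 + 2 = 17.2235

17.2235


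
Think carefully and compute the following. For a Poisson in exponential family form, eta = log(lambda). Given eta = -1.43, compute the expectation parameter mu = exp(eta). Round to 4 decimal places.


Expectation parameter for Poisson exponential family:
mu = exp(eta).
eta = -1.43.
mu = exp(-1.43) = 0.2393

0.2393


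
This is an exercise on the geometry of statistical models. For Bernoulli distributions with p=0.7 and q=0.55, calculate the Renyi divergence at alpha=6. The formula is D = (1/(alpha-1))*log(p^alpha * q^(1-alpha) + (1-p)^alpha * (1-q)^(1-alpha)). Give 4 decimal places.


Renyi divergence of order alpha between Bernoulli distributions:
D = (1/(alpha-1))*log(p^alpha * q^(1-alpha) + (1-p)^alpha * (1-q)^(1-alpha)).
alpha = 6, p = 0.7, q = 0.55.
p^alpha * q^(1-alpha) = 0.7^6 * 0.55^-5 = 2.337625.
(1-p)^alpha * (1-q)^(1-alpha) = 0.3^6 * 0.45^-5 = 0.039506.
sum = 2.337625 + 0.039506 = 2.377131.
D = (1/5)*log(2.377131) = 0.1732

0.1732


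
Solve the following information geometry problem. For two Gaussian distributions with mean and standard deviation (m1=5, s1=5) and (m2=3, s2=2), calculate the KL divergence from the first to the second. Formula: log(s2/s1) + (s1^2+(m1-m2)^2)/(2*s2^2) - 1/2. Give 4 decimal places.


KL divergence between normal distributions:
KL = log(s2/s1) + (s1^2 + (m1-m2)^2)/(2*s2^2) - 1/2.
log(2/5) = -0.916291.
(5^2 + (5-3)^2)/(2*2^2) = (25 + 4)/8 = 3.625.
KL = -0.916291 + 3.625 - 0.5 = 2.2087

2.2087


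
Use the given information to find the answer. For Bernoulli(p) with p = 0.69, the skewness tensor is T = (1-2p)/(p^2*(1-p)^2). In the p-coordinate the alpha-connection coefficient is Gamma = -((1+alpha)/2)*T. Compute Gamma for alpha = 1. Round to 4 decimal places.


Skewness (Amari-Chentsov) tensor: T = (1-2p)/(p^2*(1-p)^2).
p = 0.69, 1-2p = -0.38, p^2 = 0.4761, (1-p)^2 = 0.0961.
T = -0.38/(0.4761 * 0.0961) = -8.305428.
In the p-coordinate, Gamma^(alpha) = Gamma^(0) - (alpha/2)*T with Gamma^(0) = (1/2)*g'(p) = -T/2,
so Gamma^(alpha) = -((1+alpha)/2)*T.
alpha = 1, -(1+alpha)/2 = -1.0.
Gamma = -1.0 * -8.305428 = 8.3054

8.3054


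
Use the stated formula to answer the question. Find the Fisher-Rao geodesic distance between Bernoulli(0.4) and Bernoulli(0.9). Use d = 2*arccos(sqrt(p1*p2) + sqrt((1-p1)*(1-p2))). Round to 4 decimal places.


Geodesic distance on Bernoulli manifold:
d(p1,p2) = 2*arccos(sqrt(p1*p2) + sqrt((1-p1)*(1-p2))).
sqrt(p1*p2) = sqrt(0.4*0.9) = 0.6.
sqrt((1-p1)*(1-p2)) = sqrt(0.6*0.1) = 0.244949.
arg = 0.6 + 0.244949 = 0.844949.
d = 2*arccos(0.844949) = 1.1287

1.1287


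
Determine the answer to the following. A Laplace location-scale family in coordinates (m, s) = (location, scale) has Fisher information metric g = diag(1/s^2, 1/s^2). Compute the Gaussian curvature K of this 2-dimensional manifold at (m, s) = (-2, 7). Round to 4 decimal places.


The metric has the form g = (A dm^2 + B ds^2)/s^2 with A = 1, B = 1.
Substitute u = sqrt(A/B)*m: g = B*(du^2 + ds^2)/s^2, i.e. B times the
Poincare upper half-plane metric, which has constant Gaussian curvature -1.
Scaling a 2D metric by a constant c divides the Gaussian curvature by c,
so K = -1/B = -1/(1) = -1.0000 everywhere (the point (m, s) = (-2, 7) is irrelevant:
the curvature is constant).
The requested Gaussian curvature is K = -1.0000.

-1.0000


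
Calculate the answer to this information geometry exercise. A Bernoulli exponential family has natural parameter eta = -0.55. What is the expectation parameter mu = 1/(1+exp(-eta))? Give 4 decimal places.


Dual coordinate (expectation parameter) for Bernoulli:
mu = 1/(1+exp(-eta)).
eta = -0.55.
exp(-eta) = exp(0.55) = 1.733253.
mu = 1/(1+1.733253) = 0.3659

0.3659


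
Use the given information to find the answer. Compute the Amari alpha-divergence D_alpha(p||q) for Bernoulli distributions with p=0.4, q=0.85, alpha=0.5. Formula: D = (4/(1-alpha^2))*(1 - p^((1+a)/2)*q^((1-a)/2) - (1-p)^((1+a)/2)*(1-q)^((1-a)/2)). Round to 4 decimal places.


Amari alpha-divergence:
D = (4/(1-alpha^2))*(1 - p^((1+a)/2)*q^((1-a)/2) - (1-p)^((1+a)/2)*(1-q)^((1-a)/2)).
alpha = 0.5, p = 0.4, q = 0.85.
e1 = (1+alpha)/2 = 0.75, e2 = (1-alpha)/2 = 0.25.
t1 = p^e1 * q^e2 = 0.4^0.75 * 0.85^0.25 = 0.482947.
t2 = (1-p)^e1 * (1-q)^e2 = 0.6^0.75 * 0.15^0.25 = 0.424264.
4/(1-alpha^2) = 5.333333.
D = 5.333333*(1 - 0.482947 - 0.424264) = 0.4949

0.4949


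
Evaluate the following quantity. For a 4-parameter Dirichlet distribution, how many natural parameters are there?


Exponential family dimension calculation:
Dirichlet with 4 components has 4 natural parameters.

4


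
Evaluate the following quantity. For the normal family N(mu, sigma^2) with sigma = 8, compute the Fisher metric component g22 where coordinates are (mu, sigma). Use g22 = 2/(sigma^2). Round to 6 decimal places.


For the 2-parameter normal family, the Fisher metric has:
  g11 = 1/sigma^2, g22 = 2/sigma^2.
sigma = 8, sigma^2 = 64.
g22 = 0.031250

0.031250


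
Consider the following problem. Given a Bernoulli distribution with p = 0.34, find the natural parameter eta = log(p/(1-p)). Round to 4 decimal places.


Natural parameter for Bernoulli: eta = log(p/(1-p)).
p = 0.34, 1-p = 0.66.
p/(1-p) = 0.515152.
eta = log(0.515152) = -0.6633

-0.6633


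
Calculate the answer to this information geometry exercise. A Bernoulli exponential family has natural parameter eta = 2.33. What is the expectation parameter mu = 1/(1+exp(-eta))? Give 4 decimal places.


Dual coordinate (expectation parameter) for Bernoulli:
mu = 1/(1+exp(-eta)).
eta = 2.33.
exp(-eta) = exp(-2.33) = 0.097296.
mu = 1/(1+0.097296) = 0.9113

0.9113


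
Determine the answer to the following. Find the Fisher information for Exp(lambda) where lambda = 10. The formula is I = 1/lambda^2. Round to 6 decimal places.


Fisher information for exponential: I(lambda) = 1/lambda^2.
lambda = 10, lambda^2 = 100.
I = 1/100 = 0.010000

0.010000


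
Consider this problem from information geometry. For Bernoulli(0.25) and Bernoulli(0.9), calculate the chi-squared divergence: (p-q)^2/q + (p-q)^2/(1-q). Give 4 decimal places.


Chi-squared divergence between Bernoulli distributions:
chi^2 = (p-q)^2/q + (p-q)^2/(1-q).
p = 0.25, q = 0.9, p-q = -0.65.
(p-q)^2 = 0.4225.
term1 = 0.4225/0.9 = 0.469444.
term2 = 0.4225/0.1 = 4.225.
chi^2 = 0.469444 + 4.225 = 4.6944

4.6944


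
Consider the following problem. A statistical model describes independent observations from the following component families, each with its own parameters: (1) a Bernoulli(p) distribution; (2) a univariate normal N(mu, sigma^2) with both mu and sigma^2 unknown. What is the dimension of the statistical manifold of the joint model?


The dimension of a statistical manifold equals the number of free
(independent) real parameters of the model. For a product of independent
blocks the parameter counts add.
- Bernoulli (p): 1.
- normal (mu, sigma^2): 2.
Total = 1 + 2 = 3.
Dimension = 3

3


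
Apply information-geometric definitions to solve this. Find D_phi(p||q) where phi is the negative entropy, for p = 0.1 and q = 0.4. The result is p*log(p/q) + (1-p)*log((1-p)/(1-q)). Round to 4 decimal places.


Bregman divergence with negative entropy generator:
D = p*log(p/q) + (1-p)*log((1-p)/(1-q)).
p = 0.1, q = 0.4.
p*log(p/q) = 0.1*log(0.1/0.4) = -0.138629.
(1-p)*log((1-p)/(1-q)) = 0.9*log(0.9/0.6) = 0.364919.
D = -0.138629 + 0.364919 = 0.2263

0.2263


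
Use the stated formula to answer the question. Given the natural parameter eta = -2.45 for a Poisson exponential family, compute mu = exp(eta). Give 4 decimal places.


Expectation parameter for Poisson exponential family:
mu = exp(eta).
eta = -2.45.
mu = exp(-2.45) = 0.0863

0.0863


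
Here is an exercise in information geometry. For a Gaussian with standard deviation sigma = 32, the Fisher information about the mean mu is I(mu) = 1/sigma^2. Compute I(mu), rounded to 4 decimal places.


The Fisher information for the mean of a normal distribution is I(mu) = 1/sigma^2.
sigma = 32, so sigma^2 = 1024.
I(mu) = 1/1024 = 0.0010

0.0010


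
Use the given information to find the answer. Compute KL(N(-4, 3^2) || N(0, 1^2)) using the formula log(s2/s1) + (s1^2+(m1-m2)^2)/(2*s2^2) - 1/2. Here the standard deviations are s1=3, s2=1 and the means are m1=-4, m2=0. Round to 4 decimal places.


KL divergence between normal distributions:
KL = log(s2/s1) + (s1^2 + (m1-m2)^2)/(2*s2^2) - 1/2.
log(1/3) = -1.098612.
(3^2 + (-4-0)^2)/(2*1^2) = (9 + 16)/2 = 12.5.
KL = -1.098612 + 12.5 - 0.5 = 10.9014

10.9014


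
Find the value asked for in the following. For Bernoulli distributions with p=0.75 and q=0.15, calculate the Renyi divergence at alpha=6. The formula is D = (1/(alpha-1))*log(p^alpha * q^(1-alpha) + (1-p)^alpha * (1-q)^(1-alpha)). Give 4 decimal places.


Renyi divergence of order alpha between Bernoulli distributions:
D = (1/(alpha-1))*log(p^alpha * q^(1-alpha) + (1-p)^alpha * (1-q)^(1-alpha)).
alpha = 6, p = 0.75, q = 0.15.
p^alpha * q^(1-alpha) = 0.75^6 * 0.15^-5 = 2343.75.
(1-p)^alpha * (1-q)^(1-alpha) = 0.25^6 * 0.85^-5 = 0.00055.
sum = 2343.75 + 0.00055 = 2343.75055.
D = (1/5)*log(2343.75055) = 1.5519

1.5519


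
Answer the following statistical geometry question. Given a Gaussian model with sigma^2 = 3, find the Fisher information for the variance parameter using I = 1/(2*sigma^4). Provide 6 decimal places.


Fisher information for variance: I(sigma^2) = 1/(2*sigma^4).
sigma^2 = 3, so sigma^4 = 9.
I = 1/(2*9) = 1/18 = 0.055556

0.055556


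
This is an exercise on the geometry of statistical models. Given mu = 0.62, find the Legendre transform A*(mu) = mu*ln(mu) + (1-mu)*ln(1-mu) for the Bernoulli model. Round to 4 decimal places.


Legendre transform for Bernoulli:
A*(mu) = mu*log(mu) + (1-mu)*log(1-mu).
mu = 0.62, 1-mu = 0.38.
mu*log(mu) = 0.62*log(0.62) = -0.296382.
(1-mu)*log(1-mu) = 0.38*log(0.38) = -0.367682.
A* = -0.296382 + -0.367682 = -0.6641

-0.6641


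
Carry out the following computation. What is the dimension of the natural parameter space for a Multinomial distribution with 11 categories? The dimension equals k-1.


Exponential family dimension calculation:
For Multinomial with k=11 categories, dim = k-1 = 10.

10


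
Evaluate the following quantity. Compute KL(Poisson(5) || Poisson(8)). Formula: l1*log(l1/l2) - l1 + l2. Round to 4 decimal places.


KL divergence for Poisson:
KL = l1*log(l1/l2) - l1 + l2.
l1 = 5, l2 = 8.
log(5/8) = -0.470004.
l1*log(l1/l2) = 5 * -0.470004 = -2.350018.
KL = -2.350018 - 5 + 8 = 0.6500

0.6500


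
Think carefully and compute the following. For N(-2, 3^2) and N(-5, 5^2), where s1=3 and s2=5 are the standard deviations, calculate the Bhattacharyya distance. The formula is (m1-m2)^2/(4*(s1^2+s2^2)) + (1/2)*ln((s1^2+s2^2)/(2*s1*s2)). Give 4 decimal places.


Bhattacharyya distance between two Gaussians:
DB = (m1-m2)^2/(4*(s1^2+s2^2)) + (1/2)*ln((s1^2+s2^2)/(2*s1*s2)).
(m1-m2)^2 = (3)^2 = 9.
s1^2+s2^2 = 9 + 25 = 34.
term1 = 9/136 = 0.066176.
term2 = 0.5*ln(34/30.0) = 0.062582.
DB = 0.066176 + 0.062582 = 0.1288

0.1288


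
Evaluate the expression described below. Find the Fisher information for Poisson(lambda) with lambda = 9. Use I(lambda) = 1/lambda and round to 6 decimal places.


Fisher information for Poisson: I(lambda) = 1/lambda.
lambda = 9.
I(lambda) = 1/9 = 0.111111

0.111111


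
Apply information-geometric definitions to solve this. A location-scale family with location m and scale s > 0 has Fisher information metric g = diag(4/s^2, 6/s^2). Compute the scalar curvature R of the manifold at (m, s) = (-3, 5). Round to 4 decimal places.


The metric has the form g = (A dm^2 + B ds^2)/s^2 with A = 4, B = 6.
Substitute u = sqrt(A/B)*m: g = B*(du^2 + ds^2)/s^2, i.e. B times the
Poincare upper half-plane metric, which has constant Gaussian curvature -1.
Scaling a 2D metric by a constant c divides the Gaussian curvature by c,
so K = -1/B = -1/(6) = -0.1667 everywhere (the point (m, s) = (-3, 5) is irrelevant:
the curvature is constant).
Scalar curvature in dimension 2: R = 2K = -2/(6) = -0.3333.

-0.3333


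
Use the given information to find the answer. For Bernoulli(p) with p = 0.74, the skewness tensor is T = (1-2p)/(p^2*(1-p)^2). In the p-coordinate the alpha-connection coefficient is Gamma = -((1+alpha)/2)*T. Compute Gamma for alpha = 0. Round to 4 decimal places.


Skewness (Amari-Chentsov) tensor: T = (1-2p)/(p^2*(1-p)^2).
p = 0.74, 1-2p = -0.48, p^2 = 0.5476, (1-p)^2 = 0.0676.
T = -0.48/(0.5476 * 0.0676) = -12.966749.
In the p-coordinate, Gamma^(alpha) = Gamma^(0) - (alpha/2)*T with Gamma^(0) = (1/2)*g'(p) = -T/2,
so Gamma^(alpha) = -((1+alpha)/2)*T.
alpha = 0, -(1+alpha)/2 = -0.5.
Gamma = -0.5 * -12.966749 = 6.4834

6.4834


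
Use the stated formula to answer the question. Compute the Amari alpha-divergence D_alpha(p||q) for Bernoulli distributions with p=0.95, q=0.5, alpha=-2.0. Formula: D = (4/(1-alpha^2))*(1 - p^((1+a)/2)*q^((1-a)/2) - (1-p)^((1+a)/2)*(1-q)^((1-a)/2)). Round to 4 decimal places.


Amari alpha-divergence:
D = (4/(1-alpha^2))*(1 - p^((1+a)/2)*q^((1-a)/2) - (1-p)^((1+a)/2)*(1-q)^((1-a)/2)).
alpha = -2.0, p = 0.95, q = 0.5.
e1 = (1+alpha)/2 = -0.5, e2 = (1-alpha)/2 = 1.5.
t1 = p^e1 * q^e2 = 0.95^-0.5 * 0.5^1.5 = 0.362738.
t2 = (1-p)^e1 * (1-q)^e2 = 0.05^-0.5 * 0.5^1.5 = 1.581139.
4/(1-alpha^2) = -1.333333.
D = -1.333333*(1 - 0.362738 - 1.581139) = 1.2585

1.2585


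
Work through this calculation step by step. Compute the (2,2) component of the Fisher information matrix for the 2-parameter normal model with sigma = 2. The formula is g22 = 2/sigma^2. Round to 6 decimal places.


For the 2-parameter normal family, the Fisher metric has:
  g11 = 1/sigma^2, g22 = 2/sigma^2.
sigma = 2, sigma^2 = 4.
g22 = 0.500000

0.500000


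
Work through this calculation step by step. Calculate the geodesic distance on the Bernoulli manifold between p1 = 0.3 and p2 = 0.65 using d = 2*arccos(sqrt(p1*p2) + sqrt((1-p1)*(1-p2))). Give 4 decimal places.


Geodesic distance on Bernoulli manifold:
d(p1,p2) = 2*arccos(sqrt(p1*p2) + sqrt((1-p1)*(1-p2))).
sqrt(p1*p2) = sqrt(0.3*0.65) = 0.441588.
sqrt((1-p1)*(1-p2)) = sqrt(0.7*0.35) = 0.494975.
arg = 0.441588 + 0.494975 = 0.936563.
d = 2*arccos(0.936563) = 0.7162

0.7162


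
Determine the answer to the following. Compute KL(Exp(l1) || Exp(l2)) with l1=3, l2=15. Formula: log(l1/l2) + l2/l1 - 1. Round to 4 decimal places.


KL divergence for exponential family:
KL = log(l1/l2) + l2/l1 - 1.
log(3/15) = -1.609438.
15/3 = 5.0.
KL = -1.609438 + 5.0 - 1 = 2.3906

2.3906


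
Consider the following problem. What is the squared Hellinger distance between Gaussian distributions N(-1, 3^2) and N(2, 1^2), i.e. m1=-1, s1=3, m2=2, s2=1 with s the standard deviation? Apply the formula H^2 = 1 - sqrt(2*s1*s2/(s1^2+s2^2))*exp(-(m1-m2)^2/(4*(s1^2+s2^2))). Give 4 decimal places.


Squared Hellinger distance for Gaussians:
H^2 = 1 - sqrt(2*s1*s2/(s1^2+s2^2)) * exp(-(m1-m2)^2/(4*(s1^2+s2^2))).
s1^2 = 9, s2^2 = 1, s1^2+s2^2 = 10.
sqrt(2*3*1/(10)) = 0.774597.
(m1-m2)^2 = (-3)^2 = 9.
exp(-9/(4*10)) = exp(-0.225) = 0.798516.
H^2 = 1 - 0.774597*0.798516 = 0.3815

0.3815


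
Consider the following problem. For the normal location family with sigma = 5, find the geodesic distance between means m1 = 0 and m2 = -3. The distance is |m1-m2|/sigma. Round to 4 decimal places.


On the fixed-variance normal subfamily, geodesic distance = |m1-m2|/sigma.
|0 - -3| = 3.
sigma = 5.
d = 3/5 = 0.6000

0.6000


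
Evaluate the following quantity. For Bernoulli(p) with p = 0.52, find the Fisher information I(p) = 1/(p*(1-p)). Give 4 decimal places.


For Bernoulli(p), Fisher information is I(p) = 1/(p*(1-p)).
p = 0.52, 1-p = 0.48.
p*(1-p) = 0.2496.
I(p) = 1/0.2496 = 4.0064

4.0064


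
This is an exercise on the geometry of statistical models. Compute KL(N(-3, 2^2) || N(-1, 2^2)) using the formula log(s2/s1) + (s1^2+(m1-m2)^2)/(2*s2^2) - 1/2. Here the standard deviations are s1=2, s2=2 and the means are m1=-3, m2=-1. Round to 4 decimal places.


KL divergence between normal distributions:
KL = log(s2/s1) + (s1^2 + (m1-m2)^2)/(2*s2^2) - 1/2.
log(2/2) = 0.0.
(2^2 + (-3--1)^2)/(2*2^2) = (4 + 4)/8 = 1.0.
KL = 0.0 + 1.0 - 0.5 = 0.5000

0.5000


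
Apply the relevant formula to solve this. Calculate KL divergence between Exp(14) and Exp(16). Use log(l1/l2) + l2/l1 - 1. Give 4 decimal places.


KL divergence for exponential family:
KL = log(l1/l2) + l2/l1 - 1.
log(14/16) = -0.133531.
16/14 = 1.142857.
KL = -0.133531 + 1.142857 - 1 = 0.0093

0.0093


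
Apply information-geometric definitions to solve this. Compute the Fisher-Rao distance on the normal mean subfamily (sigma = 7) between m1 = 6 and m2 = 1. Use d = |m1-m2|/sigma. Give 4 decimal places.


On the fixed-variance normal subfamily, geodesic distance = |m1-m2|/sigma.
|6 - 1| = 5.
sigma = 7.
d = 5/7 = 0.7143

0.7143


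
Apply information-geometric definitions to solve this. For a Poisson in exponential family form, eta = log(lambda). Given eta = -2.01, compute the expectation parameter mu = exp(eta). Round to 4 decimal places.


Expectation parameter for Poisson exponential family:
mu = exp(eta).
eta = -2.01.
mu = exp(-2.01) = 0.1340

0.1340


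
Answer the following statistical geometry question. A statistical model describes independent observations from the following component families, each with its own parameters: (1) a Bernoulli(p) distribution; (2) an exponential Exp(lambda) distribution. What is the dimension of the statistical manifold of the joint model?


The dimension of a statistical manifold equals the number of free
(independent) real parameters of the model. For a product of independent
blocks the parameter counts add.
- Bernoulli (p): 1.
- exponential (lambda): 1.
Total = 1 + 1 = 2.
Dimension = 2

2


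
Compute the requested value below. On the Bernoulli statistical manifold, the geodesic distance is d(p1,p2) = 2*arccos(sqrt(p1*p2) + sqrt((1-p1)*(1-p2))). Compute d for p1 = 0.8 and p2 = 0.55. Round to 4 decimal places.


Geodesic distance on Bernoulli manifold:
d(p1,p2) = 2*arccos(sqrt(p1*p2) + sqrt((1-p1)*(1-p2))).
sqrt(p1*p2) = sqrt(0.8*0.55) = 0.663325.
sqrt((1-p1)*(1-p2)) = sqrt(0.2*0.45) = 0.3.
arg = 0.663325 + 0.3 = 0.963325.
d = 2*arccos(0.963325) = 0.5433

0.5433


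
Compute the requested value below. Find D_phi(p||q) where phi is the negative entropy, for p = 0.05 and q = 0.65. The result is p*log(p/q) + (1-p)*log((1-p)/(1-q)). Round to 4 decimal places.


Bregman divergence with negative entropy generator:
D = p*log(p/q) + (1-p)*log((1-p)/(1-q)).
p = 0.05, q = 0.65.
p*log(p/q) = 0.05*log(0.05/0.65) = -0.128247.
(1-p)*log((1-p)/(1-q)) = 0.95*log(0.95/0.35) = 0.948602.
D = -0.128247 + 0.948602 = 0.8204

0.8204


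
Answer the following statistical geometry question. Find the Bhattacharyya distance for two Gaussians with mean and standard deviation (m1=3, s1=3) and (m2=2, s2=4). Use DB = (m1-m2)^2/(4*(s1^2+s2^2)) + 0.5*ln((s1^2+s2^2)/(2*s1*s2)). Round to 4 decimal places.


Bhattacharyya distance between two Gaussians:
DB = (m1-m2)^2/(4*(s1^2+s2^2)) + (1/2)*ln((s1^2+s2^2)/(2*s1*s2)).
(m1-m2)^2 = (1)^2 = 1.
s1^2+s2^2 = 9 + 16 = 25.
term1 = 1/100 = 0.01.
term2 = 0.5*ln(25/24.0) = 0.020411.
DB = 0.01 + 0.020411 = 0.0304

0.0304


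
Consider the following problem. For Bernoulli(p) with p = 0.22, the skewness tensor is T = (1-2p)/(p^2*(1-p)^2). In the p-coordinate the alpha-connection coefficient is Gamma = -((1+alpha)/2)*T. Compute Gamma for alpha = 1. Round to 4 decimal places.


Skewness (Amari-Chentsov) tensor: T = (1-2p)/(p^2*(1-p)^2).
p = 0.22, 1-2p = 0.56, p^2 = 0.0484, (1-p)^2 = 0.6084.
T = 0.56/(0.0484 * 0.6084) = 19.017502.
In the p-coordinate, Gamma^(alpha) = Gamma^(0) - (alpha/2)*T with Gamma^(0) = (1/2)*g'(p) = -T/2,
so Gamma^(alpha) = -((1+alpha)/2)*T.
alpha = 1, -(1+alpha)/2 = -1.0.
Gamma = -1.0 * 19.017502 = -19.0175

-19.0175


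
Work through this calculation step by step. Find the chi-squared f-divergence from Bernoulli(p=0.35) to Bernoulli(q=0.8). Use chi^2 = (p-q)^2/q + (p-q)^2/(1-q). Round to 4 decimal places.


Chi-squared divergence between Bernoulli distributions:
chi^2 = (p-q)^2/q + (p-q)^2/(1-q).
p = 0.35, q = 0.8, p-q = -0.45.
(p-q)^2 = 0.2025.
term1 = 0.2025/0.8 = 0.253125.
term2 = 0.2025/0.2 = 1.0125.
chi^2 = 0.253125 + 1.0125 = 1.2656

1.2656


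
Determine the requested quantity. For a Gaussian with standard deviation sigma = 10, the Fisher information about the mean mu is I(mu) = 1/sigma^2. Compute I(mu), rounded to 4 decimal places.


The Fisher information for the mean of a normal distribution is I(mu) = 1/sigma^2.
sigma = 10, so sigma^2 = 100.
I(mu) = 1/100 = 0.0100

0.0100
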